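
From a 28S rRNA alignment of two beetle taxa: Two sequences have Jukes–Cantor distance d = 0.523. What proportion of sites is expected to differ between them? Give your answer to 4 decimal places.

p = (3/4)(1 − e^(−4d/3)) = 0.75 × (1 − e^(-0.697333)) = 0.75 × (1 − 0.497911) = 0.376567.

0.3766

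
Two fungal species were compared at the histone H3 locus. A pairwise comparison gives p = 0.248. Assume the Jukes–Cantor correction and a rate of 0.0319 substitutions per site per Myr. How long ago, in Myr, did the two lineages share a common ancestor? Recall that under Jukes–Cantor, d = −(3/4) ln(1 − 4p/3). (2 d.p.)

d = −(3/4) ln(1 − 4p/3) = −0.75 ln(1 − 0.330667) = −0.75 ln(0.669333)
  = −0.75 × (-0.401474) = 0.301106 substitutions/site.
Under a molecular clock d = 2μt, so t = d/(2μ) = 0.301106 / (2 × 0.0319) = 4.72 Myr.

4.72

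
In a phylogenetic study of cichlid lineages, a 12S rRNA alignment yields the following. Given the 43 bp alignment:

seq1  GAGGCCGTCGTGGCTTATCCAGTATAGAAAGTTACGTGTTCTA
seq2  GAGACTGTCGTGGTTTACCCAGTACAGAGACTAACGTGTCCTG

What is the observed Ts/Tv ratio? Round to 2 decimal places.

Transitions are A↔G and C↔T; transversions are all other mismatches.
Transitions: 8. Transversions: 2.
R = 8/2 = 4.00.

4.00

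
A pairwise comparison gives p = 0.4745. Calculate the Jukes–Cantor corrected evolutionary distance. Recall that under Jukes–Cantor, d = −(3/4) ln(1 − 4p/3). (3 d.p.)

0.751

d = −(3/4) ln(1 − 4p/3) = −0.75 ln(1 − 0.632667) = −0.75 ln(0.367333)
  = −0.75 × (-1.001486) = 0.751115 substitutions/site.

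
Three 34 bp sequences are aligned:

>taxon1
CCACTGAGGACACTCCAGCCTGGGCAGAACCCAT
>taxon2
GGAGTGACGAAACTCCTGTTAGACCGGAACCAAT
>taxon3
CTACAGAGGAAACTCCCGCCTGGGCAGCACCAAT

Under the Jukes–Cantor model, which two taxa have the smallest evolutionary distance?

taxon1–taxon2: 13/34 differ, p = 0.382, d = 0.535.
taxon1–taxon3: 6/34 differ, p = 0.176, d = 0.201.
taxon2–taxon3: 13/34 differ, p = 0.382, d = 0.535.
The smallest distance is between taxon1 and taxon3.

taxon1 and taxon3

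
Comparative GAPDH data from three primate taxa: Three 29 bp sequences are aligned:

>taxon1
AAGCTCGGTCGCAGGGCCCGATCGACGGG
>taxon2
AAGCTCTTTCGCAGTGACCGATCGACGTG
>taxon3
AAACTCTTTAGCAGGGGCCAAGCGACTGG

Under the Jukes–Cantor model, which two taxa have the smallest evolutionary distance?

taxon1 and taxon2

taxon1–taxon2: 5/29 differ, p = 0.172, d = 0.196.
taxon1–taxon3: 8/29 differ, p = 0.276, d = 0.344.
taxon2–taxon3: 8/29 differ, p = 0.276, d = 0.344.
The smallest distance is between taxon1 and taxon2.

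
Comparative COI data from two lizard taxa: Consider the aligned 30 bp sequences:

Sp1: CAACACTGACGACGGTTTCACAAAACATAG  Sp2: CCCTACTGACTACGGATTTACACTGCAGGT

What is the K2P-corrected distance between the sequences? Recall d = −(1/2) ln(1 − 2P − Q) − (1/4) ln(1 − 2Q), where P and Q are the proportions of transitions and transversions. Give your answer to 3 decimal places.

Of 30 sites, 4 differences are transitions and 8 are transversions, so P = 4/30 ≈ 0.133333 and Q = 8/30 ≈ 0.266667.
Under the Kimura two-parameter model, d = −½ ln(1 − 2P − Q) − ¼ ln(1 − 2Q).
1 − 2P − Q = 0.466667, giving −½ ln(0.466667) = 0.381070.
1 − 2Q = 0.466666, giving −¼ ln(0.466666) = 0.190535.
d = 0.381070 + 0.190535 = 0.571605.

0.572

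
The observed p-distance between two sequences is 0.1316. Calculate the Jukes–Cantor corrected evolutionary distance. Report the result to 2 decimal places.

0.14

d = −(3/4) ln(1 − 4p/3) = −0.75 ln(1 − 0.175467) = −0.75 ln(0.824533)
  = −0.75 × (-0.192938) = 0.144704 substitutions/site.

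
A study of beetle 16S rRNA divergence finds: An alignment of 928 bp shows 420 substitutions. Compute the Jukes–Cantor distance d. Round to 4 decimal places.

p = 420/928 ≈ 0.452586.
d = −(3/4) ln(1 − 4p/3) = −0.75 ln(1 − 0.603448) = −0.75 ln(0.396552)
  = −0.75 × (-0.924948) = 0.693711 substitutions/site.

0.6937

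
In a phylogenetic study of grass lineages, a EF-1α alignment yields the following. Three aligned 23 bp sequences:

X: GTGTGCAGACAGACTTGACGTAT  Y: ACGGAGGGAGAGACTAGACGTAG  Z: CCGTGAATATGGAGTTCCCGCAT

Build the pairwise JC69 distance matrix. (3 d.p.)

d(X,Y) = 0.553, d(X,Z) = 0.650, d(Y,Z) = 1.252

X–Y: 9/23 sites differ → p ≈ 0.391304, d = −0.75 ln(1 − 0.521739) = 0.553199 ≈ 0.553.
X–Z: 10/23 sites differ → p ≈ 0.434783, d = −0.75 ln(1 − 0.579711) = 0.650110 ≈ 0.650.
Y–Z: 14/23 sites differ → p ≈ 0.608696, d = −0.75 ln(1 − 0.811595) = 1.251871 ≈ 1.252.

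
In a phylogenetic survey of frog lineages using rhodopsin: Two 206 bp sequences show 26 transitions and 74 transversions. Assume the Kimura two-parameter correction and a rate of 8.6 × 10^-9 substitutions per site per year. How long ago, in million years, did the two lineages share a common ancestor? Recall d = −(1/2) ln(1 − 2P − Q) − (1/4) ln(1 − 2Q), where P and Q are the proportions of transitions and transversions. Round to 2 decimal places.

P = 26/206 ≈ 0.126214 and Q = 74/206 ≈ 0.359223.
Under the Kimura two-parameter model, d = −½ ln(1 − 2P − Q) − ¼ ln(1 − 2Q).
1 − 2P − Q = 0.388349, giving −½ ln(0.388349) = 0.472925.
1 − 2Q = 0.281554, giving −¼ ln(0.281554) = 0.316858.
d = 0.472925 + 0.316858 = 0.789783.
Under a molecular clock d = 2μt, so t = d/(2μ) = 0.789783 / (2 × 8.6 × 10^-9) = 45.92 million years.

45.92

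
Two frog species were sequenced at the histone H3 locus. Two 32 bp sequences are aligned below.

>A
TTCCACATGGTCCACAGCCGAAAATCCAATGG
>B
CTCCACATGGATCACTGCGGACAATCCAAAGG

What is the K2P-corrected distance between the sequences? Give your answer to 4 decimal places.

Of 32 sites, 2 differences are transitions and 5 are transversions, so P = 2/32 = 0.0625 and Q = 5/32 = 0.15625.
Under the Kimura two-parameter model, d = −½ ln(1 − 2P − Q) − ¼ ln(1 − 2Q).
1 − 2P − Q = 0.71875, giving −½ ln(0.71875) = 0.165121.
1 − 2Q = 0.6875, giving −¼ ln(0.6875) = 0.093673.
d = 0.165121 + 0.093673 = 0.258794.

0.2588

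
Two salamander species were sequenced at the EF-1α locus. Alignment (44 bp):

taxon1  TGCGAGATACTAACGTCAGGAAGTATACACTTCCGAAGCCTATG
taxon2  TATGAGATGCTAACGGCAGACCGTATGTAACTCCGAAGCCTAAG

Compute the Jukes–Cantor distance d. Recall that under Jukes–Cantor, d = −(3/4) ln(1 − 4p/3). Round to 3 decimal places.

The sequences differ at 12 of 44 sites, so p = 12/44 ≈ 0.272727.
d = −(3/4) ln(1 − 4p/3) = −0.75 ln(1 − 0.363636) = −0.75 ln(0.636364)
  = −0.75 × (-0.451985) = 0.338989 substitutions/site.

0.339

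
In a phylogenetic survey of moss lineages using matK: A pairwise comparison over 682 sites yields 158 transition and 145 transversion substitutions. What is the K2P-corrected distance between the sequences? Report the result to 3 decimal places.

P = 158/682 ≈ 0.231672 and Q = 145/682 ≈ 0.21261.
Under the Kimura two-parameter model, d = −½ ln(1 − 2P − Q) − ¼ ln(1 − 2Q).
1 − 2P − Q = 0.324046, giving −½ ln(0.324046) = 0.563435.
1 − 2Q = 0.57478, giving −¼ ln(0.57478) = 0.138442.
d = 0.563435 + 0.138442 = 0.701877.

0.702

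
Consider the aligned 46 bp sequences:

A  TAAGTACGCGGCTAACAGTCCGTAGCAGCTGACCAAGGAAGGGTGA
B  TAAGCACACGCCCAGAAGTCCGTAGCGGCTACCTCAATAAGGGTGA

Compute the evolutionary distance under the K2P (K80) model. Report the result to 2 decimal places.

Of 46 sites, 8 differences are transitions and 5 are transversions, so P = 8/46 ≈ 0.173913 and Q = 5/46 ≈ 0.108696.
Under the Kimura two-parameter model, d = −½ ln(1 − 2P − Q) − ¼ ln(1 − 2Q).
1 − 2P − Q = 0.543478, giving −½ ln(0.543478) = 0.304883.
1 − 2Q = 0.782608, giving −¼ ln(0.782608) = 0.061281.
d = 0.304883 + 0.061281 = 0.366164.

0.37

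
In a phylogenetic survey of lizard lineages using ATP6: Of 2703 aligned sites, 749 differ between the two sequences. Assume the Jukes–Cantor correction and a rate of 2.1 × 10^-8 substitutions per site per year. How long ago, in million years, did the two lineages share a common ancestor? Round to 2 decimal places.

p = 749/2703 ≈ 0.2771.
d = −(3/4) ln(1 − 4p/3) = −0.75 ln(1 − 0.369467) = −0.75 ln(0.630533)
  = −0.75 × (-0.461190) = 0.345893 substitutions/site.
Under a molecular clock d = 2μt, so t = d/(2μ) = 0.345893 / (2 × 2.1 × 10^-8) = 8.24 million years.

8.24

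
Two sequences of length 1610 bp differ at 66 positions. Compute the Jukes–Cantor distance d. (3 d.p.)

0.042

p = 66/1610 ≈ 0.040994.
d = −(3/4) ln(1 − 4p/3) = −0.75 ln(1 − 0.054659) = −0.75 ln(0.945341)
  = −0.75 × (-0.056210) = 0.042158 substitutions/site.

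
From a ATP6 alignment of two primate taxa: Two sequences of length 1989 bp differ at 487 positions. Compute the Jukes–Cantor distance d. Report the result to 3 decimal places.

p = 487/1989 ≈ 0.244847.
d = −(3/4) ln(1 − 4p/3) = −0.75 ln(1 − 0.326463) = −0.75 ln(0.673537)
  = −0.75 × (-0.395212) = 0.296409 substitutions/site.

0.296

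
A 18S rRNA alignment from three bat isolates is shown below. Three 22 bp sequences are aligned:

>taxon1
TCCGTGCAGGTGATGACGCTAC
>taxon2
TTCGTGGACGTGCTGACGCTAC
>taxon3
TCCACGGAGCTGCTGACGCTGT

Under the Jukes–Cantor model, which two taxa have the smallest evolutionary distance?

taxon1 and taxon2

taxon1–taxon2: 4/22 differ, p = 0.182, d = 0.208.
taxon1–taxon3: 7/22 differ, p = 0.318, d = 0.414.
taxon2–taxon3: 7/22 differ, p = 0.318, d = 0.414.
The smallest distance is between taxon1 and taxon2.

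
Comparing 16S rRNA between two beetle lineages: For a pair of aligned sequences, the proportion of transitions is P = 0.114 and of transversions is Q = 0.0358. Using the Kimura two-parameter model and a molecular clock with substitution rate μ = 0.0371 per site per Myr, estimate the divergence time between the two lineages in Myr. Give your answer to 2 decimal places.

Under the Kimura two-parameter model, d = −½ ln(1 − 2P − Q) − ¼ ln(1 − 2Q).
1 − 2P − Q = 0.7362, giving −½ ln(0.7362) = 0.153127.
1 − 2Q = 0.9284, giving −¼ ln(0.9284) = 0.018573.
d = 0.153127 + 0.018573 = 0.171700.
Under a molecular clock d = 2μt, so t = d/(2μ) = 0.171700 / (2 × 0.0371) = 2.31 Myr.

2.31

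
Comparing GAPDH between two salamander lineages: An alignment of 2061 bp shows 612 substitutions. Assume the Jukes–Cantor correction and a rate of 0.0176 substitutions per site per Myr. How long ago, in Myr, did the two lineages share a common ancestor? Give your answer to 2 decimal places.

10.74

p = 612/2061 ≈ 0.296943.
d = −(3/4) ln(1 − 4p/3) = −0.75 ln(1 − 0.395924) = −0.75 ln(0.604076)
  = −0.75 × (-0.504055) = 0.378041 substitutions/site.
Under a molecular clock d = 2μt, so t = d/(2μ) = 0.378041 / (2 × 0.0176) = 10.74 Myr.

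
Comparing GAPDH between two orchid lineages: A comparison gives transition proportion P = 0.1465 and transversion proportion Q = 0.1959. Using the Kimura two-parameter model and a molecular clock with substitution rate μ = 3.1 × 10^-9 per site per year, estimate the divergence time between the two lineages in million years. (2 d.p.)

Under the Kimura two-parameter model, d = −½ ln(1 − 2P − Q) − ¼ ln(1 − 2Q).
1 − 2P − Q = 0.5111, giving −½ ln(0.5111) = 0.335595.
1 − 2Q = 0.6082, giving −¼ ln(0.6082) = 0.124313.
d = 0.335595 + 0.124313 = 0.459908.
Under a molecular clock d = 2μt, so t = d/(2μ) = 0.459908 / (2 × 3.1 × 10^-9) = 74.18 million years.

74.18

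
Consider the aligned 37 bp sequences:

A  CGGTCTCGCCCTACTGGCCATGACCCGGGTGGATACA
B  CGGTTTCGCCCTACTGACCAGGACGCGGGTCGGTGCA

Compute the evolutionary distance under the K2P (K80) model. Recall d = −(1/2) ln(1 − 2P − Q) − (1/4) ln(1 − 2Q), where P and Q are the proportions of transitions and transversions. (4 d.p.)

0.2206

Of 37 sites, 4 differences are transitions and 3 are transversions, so P = 4/37 ≈ 0.108108 and Q = 3/37 ≈ 0.081081.
Under the Kimura two-parameter model, d = −½ ln(1 − 2P − Q) − ¼ ln(1 − 2Q).
1 − 2P − Q = 0.702703, giving −½ ln(0.702703) = 0.176410.
1 − 2Q = 0.837838, giving −¼ ln(0.837838) = 0.044233.
d = 0.176410 + 0.044233 = 0.220643.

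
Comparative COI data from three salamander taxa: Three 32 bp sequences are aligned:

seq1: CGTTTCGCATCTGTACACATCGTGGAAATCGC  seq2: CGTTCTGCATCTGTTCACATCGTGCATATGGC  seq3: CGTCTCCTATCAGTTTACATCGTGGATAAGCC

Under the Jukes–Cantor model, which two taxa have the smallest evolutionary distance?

seq1 and seq2

seq1–seq2: 6/32 differ, p = 0.188, d = 0.216.
seq1–seq3: 10/32 differ, p = 0.313, d = 0.404.
seq2–seq3: 10/32 differ, p = 0.313, d = 0.404.
The smallest distance is between seq1 and seq2.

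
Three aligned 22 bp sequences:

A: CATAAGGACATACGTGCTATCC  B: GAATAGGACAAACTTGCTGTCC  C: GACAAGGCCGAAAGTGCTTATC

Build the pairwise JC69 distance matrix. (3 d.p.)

d(A,B) = 0.339, d(A,C) = 0.591, d(B,C) = 0.591

A–B: 6/22 sites differ → p ≈ 0.272727, d = −0.75 ln(1 − 0.363636) = 0.338988 ≈ 0.339.
A–C: 9/22 sites differ → p ≈ 0.409091, d = −0.75 ln(1 − 0.545455) = 0.591344 ≈ 0.591.
B–C: 9/22 sites differ → p ≈ 0.409091, d = −0.75 ln(1 − 0.545455) = 0.591344 ≈ 0.591.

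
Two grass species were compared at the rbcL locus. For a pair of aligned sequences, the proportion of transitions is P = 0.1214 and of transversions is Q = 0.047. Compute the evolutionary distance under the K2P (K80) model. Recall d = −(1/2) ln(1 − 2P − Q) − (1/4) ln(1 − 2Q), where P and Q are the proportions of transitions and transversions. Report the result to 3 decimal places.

Under the Kimura two-parameter model, d = −½ ln(1 − 2P − Q) − ¼ ln(1 − 2Q).
1 − 2P − Q = 0.7102, giving −½ ln(0.7102) = 0.171104.
1 − 2Q = 0.906, giving −¼ ln(0.906) = 0.024679.
d = 0.171104 + 0.024679 = 0.195783.

0.196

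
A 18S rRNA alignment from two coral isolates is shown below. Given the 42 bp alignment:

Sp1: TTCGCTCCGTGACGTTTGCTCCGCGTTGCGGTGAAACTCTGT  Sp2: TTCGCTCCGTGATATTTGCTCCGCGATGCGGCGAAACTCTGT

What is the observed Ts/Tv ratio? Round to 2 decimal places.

Transitions are A↔G and C↔T; transversions are all other mismatches.
Transitions: 3. Transversions: 1.
R = 3/1 = 3.00.

3.00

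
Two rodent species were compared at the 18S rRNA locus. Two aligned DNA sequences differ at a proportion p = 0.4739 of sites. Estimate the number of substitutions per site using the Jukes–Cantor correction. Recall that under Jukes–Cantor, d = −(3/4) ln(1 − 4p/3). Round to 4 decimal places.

d = −(3/4) ln(1 − 4p/3) = −0.75 ln(1 − 0.631867) = −0.75 ln(0.368133)
  = −0.75 × (-0.999311) = 0.749483 substitutions/site.

0.7495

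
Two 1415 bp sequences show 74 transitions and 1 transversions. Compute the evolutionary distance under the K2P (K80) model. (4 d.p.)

0.0560

P = 74/1415 ≈ 0.052297 and Q = 1/1415 ≈ 0.000707.
Under the Kimura two-parameter model, d = −½ ln(1 − 2P − Q) − ¼ ln(1 − 2Q).
1 − 2P − Q = 0.894699, giving −½ ln(0.894699) = 0.055634.
1 − 2Q = 0.998586, giving −¼ ln(0.998586) = 0.000354.
d = 0.055634 + 0.000354 = 0.055988.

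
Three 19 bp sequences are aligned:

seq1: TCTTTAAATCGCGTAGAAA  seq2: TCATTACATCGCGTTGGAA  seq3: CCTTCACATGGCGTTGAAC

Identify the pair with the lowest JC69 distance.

seq1–seq2: 4/19 differ, p = 0.211, d = 0.247.
seq1–seq3: 6/19 differ, p = 0.316, d = 0.410.
seq2–seq3: 6/19 differ, p = 0.316, d = 0.410.
The smallest distance is between seq1 and seq2.

seq1 and seq2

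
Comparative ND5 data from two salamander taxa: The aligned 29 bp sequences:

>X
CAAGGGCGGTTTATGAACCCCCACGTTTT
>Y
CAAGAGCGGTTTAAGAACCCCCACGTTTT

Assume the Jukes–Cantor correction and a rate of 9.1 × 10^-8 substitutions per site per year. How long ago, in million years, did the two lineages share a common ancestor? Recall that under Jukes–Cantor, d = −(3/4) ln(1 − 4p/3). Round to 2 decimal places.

0.40

The sequences differ at 2 of 29 sites (5, 14), so p = 2/29 ≈ 0.068966.
d = −(3/4) ln(1 − 4p/3) = −0.75 ln(1 − 0.091955) = −0.75 ln(0.908045)
  = −0.75 × (-0.096461) = 0.072346 substitutions/site.
Under a molecular clock d = 2μt, so t = d/(2μ) = 0.072346 / (2 × 9.1 × 10^-8) = 0.40 million years.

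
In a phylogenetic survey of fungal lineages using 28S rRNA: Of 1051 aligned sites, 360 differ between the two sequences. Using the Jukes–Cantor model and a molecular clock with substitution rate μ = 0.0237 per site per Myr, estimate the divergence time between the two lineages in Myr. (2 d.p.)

9.65

p = 360/1051 ≈ 0.342531.
d = −(3/4) ln(1 − 4p/3) = −0.75 ln(1 − 0.456708) = −0.75 ln(0.543292)
  = −0.75 × (-0.610108) = 0.457581 substitutions/site.
Under a molecular clock d = 2μt, so t = d/(2μ) = 0.457581 / (2 × 0.0237) = 9.65 Myr.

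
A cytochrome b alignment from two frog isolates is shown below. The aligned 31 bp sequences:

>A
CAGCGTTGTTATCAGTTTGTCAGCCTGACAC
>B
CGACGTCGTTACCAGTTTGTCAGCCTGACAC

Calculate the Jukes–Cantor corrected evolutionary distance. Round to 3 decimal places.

0.142

The sequences differ at 4 of 31 sites (2, 3, 7, 12), so p = 4/31 ≈ 0.129032.
d = −(3/4) ln(1 − 4p/3) = −0.75 ln(1 − 0.172043) = −0.75 ln(0.827957)
  = −0.75 × (-0.188794) = 0.141596 substitutions/site.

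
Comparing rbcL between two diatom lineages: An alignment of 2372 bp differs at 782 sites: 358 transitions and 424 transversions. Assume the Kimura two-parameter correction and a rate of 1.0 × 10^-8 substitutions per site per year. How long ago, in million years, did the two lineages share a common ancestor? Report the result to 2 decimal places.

21.91

P = 358/2372 ≈ 0.150927 and Q = 424/2372 ≈ 0.178752.
Under the Kimura two-parameter model, d = −½ ln(1 − 2P − Q) − ¼ ln(1 − 2Q).
1 − 2P − Q = 0.519394, giving −½ ln(0.519394) = 0.327546.
1 − 2Q = 0.642496, giving −¼ ln(0.642496) = 0.110599.
d = 0.327546 + 0.110599 = 0.438145.
Under a molecular clock d = 2μt, so t = d/(2μ) = 0.438145 / (2 × 1.0 × 10^-8) = 21.91 million years.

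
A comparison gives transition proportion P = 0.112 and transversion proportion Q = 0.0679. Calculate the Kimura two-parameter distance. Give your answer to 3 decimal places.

Under the Kimura two-parameter model, d = −½ ln(1 − 2P − Q) − ¼ ln(1 − 2Q).
1 − 2P − Q = 0.7081, giving −½ ln(0.7081) = 0.172585.
1 − 2Q = 0.8642, giving −¼ ln(0.8642) = 0.036488.
d = 0.172585 + 0.036488 = 0.209073.

0.209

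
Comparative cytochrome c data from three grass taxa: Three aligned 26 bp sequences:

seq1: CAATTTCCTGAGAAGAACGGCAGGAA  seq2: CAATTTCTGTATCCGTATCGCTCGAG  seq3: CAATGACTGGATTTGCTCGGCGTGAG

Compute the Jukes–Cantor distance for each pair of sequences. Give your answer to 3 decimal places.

d(seq1,seq2) = 0.717, d(seq1,seq3) = 0.717, d(seq2,seq3) = 0.623

seq1–seq2: 12/26 sites differ → p ≈ 0.461538, d = −0.75 ln(1 − 0.615384) = 0.716632 ≈ 0.717.
seq1–seq3: 12/26 sites differ → p ≈ 0.461538, d = −0.75 ln(1 − 0.615384) = 0.716632 ≈ 0.717.
seq2–seq3: 11/26 sites differ → p ≈ 0.423077, d = −0.75 ln(1 − 0.564103) = 0.622762 ≈ 0.623.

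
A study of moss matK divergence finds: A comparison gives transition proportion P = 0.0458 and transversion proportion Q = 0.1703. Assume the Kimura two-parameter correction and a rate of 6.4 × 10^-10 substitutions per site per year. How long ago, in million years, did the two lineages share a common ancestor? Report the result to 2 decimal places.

Under the Kimura two-parameter model, d = −½ ln(1 − 2P − Q) − ¼ ln(1 − 2Q).
1 − 2P − Q = 0.7381, giving −½ ln(0.7381) = 0.151838.
1 − 2Q = 0.6594, giving −¼ ln(0.6594) = 0.104106.
d = 0.151838 + 0.104106 = 0.255944.
Under a molecular clock d = 2μt, so t = d/(2μ) = 0.255944 / (2 × 6.4 × 10^-10) = 199.96 million years.

199.96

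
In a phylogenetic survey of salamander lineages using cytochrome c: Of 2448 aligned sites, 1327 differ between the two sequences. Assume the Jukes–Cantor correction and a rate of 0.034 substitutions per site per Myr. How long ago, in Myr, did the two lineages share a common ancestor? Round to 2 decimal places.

p = 1327/2448 ≈ 0.542075.
d = −(3/4) ln(1 − 4p/3) = −0.75 ln(1 − 0.722767) = −0.75 ln(0.277233)
  = −0.75 × (-1.282897) = 0.962173 substitutions/site.
Under a molecular clock d = 2μt, so t = d/(2μ) = 0.962173 / (2 × 0.034) = 14.15 Myr.

14.15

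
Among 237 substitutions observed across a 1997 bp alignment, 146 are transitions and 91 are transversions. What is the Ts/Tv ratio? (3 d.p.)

1.604

R = 146/91 = 1.604395… ≈ 1.604 (to 3 d.p.).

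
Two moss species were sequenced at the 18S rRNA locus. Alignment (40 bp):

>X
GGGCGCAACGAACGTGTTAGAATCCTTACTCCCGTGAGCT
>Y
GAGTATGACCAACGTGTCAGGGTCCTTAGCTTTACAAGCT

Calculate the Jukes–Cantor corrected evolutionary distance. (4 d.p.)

The sequences differ at 17 of 40 sites, so p = 17/40 = 0.425.
d = −(3/4) ln(1 − 4p/3) = −0.75 ln(1 − 0.566667) = −0.75 ln(0.433333)
  = −0.75 × (-0.836249) = 0.627187 substitutions/site.

0.6272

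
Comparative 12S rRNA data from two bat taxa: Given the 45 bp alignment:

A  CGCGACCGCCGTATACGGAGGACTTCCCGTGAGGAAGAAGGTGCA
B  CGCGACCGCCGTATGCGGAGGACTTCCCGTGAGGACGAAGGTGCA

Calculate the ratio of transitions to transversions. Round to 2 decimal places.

1.00

Transitions are A↔G and C↔T; transversions are all other mismatches.
Transitions: 1. Transversions: 1.
R = 1/1 = 1.00.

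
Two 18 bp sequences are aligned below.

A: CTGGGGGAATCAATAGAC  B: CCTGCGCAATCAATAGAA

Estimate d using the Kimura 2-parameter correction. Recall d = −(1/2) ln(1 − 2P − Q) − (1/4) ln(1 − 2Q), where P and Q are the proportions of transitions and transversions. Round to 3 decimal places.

Of 18 sites, 1 differences are transitions and 4 are transversions, so P = 1/18 ≈ 0.055556 and Q = 4/18 ≈ 0.222222.
Under the Kimura two-parameter model, d = −½ ln(1 − 2P − Q) − ¼ ln(1 − 2Q).
1 − 2P − Q = 0.666666, giving −½ ln(0.666666) = 0.202733.
1 − 2Q = 0.555556, giving −¼ ln(0.555556) = 0.146946.
d = 0.202733 + 0.146946 = 0.349679.

0.350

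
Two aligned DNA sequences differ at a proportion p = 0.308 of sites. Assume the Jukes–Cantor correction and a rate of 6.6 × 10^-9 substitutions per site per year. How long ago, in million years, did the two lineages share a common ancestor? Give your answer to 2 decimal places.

30.04

d = −(3/4) ln(1 − 4p/3) = −0.75 ln(1 − 0.410667) = −0.75 ln(0.589333)
  = −0.75 × (-0.528764) = 0.396573 substitutions/site.
Under a molecular clock d = 2μt, so t = d/(2μ) = 0.396573 / (2 × 6.6 × 10^-9) = 30.04 million years.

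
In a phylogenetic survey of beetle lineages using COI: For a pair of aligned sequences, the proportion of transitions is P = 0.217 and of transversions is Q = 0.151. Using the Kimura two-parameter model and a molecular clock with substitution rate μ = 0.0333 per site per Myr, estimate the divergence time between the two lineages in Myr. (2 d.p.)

Under the Kimura two-parameter model, d = −½ ln(1 − 2P − Q) − ¼ ln(1 − 2Q).
1 − 2P − Q = 0.415, giving −½ ln(0.415) = 0.439738.
1 − 2Q = 0.698, giving −¼ ln(0.698) = 0.089884.
d = 0.439738 + 0.089884 = 0.529622.
Under a molecular clock d = 2μt, so t = d/(2μ) = 0.529622 / (2 × 0.0333) = 7.95 Myr.

7.95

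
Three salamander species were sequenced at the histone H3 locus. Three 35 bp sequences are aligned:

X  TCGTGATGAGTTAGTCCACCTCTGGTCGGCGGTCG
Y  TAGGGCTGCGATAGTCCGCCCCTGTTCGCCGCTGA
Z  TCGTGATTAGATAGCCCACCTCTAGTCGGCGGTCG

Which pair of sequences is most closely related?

X–Y: 12/35 differ, p = 0.343, d = 0.458.
X–Z: 4/35 differ, p = 0.114, d = 0.124.
Y–Z: 14/35 differ, p = 0.400, d = 0.572.
The smallest distance is between X and Z.

X and Z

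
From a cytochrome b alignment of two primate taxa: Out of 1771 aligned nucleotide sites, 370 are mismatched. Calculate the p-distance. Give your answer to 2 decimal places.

0.21

p = 370/1771 = 0.208921… ≈ 0.21 (to 2 d.p.).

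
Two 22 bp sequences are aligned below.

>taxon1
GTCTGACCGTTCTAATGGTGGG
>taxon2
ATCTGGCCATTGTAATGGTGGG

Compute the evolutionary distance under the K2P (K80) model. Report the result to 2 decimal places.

Of 22 sites, 3 differences are transitions and 1 are transversions, so P = 3/22 ≈ 0.136364 and Q = 1/22 ≈ 0.045455.
Under the Kimura two-parameter model, d = −½ ln(1 − 2P − Q) − ¼ ln(1 − 2Q).
1 − 2P − Q = 0.681817, giving −½ ln(0.681817) = 0.191497.
1 − 2Q = 0.90909, giving −¼ ln(0.90909) = 0.023828.
d = 0.191497 + 0.023828 = 0.215325.

0.22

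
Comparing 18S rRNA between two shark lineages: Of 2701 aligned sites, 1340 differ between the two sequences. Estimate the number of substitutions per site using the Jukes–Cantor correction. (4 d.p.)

p = 1340/2701 ≈ 0.496113.
d = −(3/4) ln(1 − 4p/3) = −0.75 ln(1 − 0.661484) = −0.75 ln(0.338516)
  = −0.75 × (-1.083184) = 0.812388 substitutions/site.

0.8124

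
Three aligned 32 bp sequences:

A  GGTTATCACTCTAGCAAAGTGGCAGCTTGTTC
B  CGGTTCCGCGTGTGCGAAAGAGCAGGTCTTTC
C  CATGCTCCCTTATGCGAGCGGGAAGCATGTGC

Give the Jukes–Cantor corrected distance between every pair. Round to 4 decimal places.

d(A,B) = 0.8240, d(A,C) = 0.7356, d(B,C) = 0.9241

A–B: 16/32 sites differ → p = 0.5, d = −0.75 ln(1 − 0.666667) = 0.823960 ≈ 0.8240.
A–C: 15/32 sites differ → p = 0.46875, d = −0.75 ln(1 − 0.625) = 0.735622 ≈ 0.7356.
B–C: 17/32 sites differ → p = 0.53125, d = −0.75 ln(1 − 0.708333) = 0.924107 ≈ 0.9241.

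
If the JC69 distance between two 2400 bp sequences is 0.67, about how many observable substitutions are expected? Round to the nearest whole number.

1063

Invert JC69: p = (3/4)(1 − e^(−4d/3)) = 0.75 × (1 − e^(-0.893333)) = 0.75 × (1 − 0.409289) = 0.443033.
Expected differing sites = pL ≈ 0.443033 × 2400 = 1063.2792 ≈ 1063.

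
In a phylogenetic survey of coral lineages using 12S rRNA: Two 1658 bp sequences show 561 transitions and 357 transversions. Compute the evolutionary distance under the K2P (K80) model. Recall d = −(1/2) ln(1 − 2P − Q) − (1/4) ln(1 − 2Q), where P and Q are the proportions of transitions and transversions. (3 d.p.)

P = 561/1658 ≈ 0.338359 and Q = 357/1658 ≈ 0.21532.
Under the Kimura two-parameter model, d = −½ ln(1 − 2P − Q) − ¼ ln(1 − 2Q).
1 − 2P − Q = 0.107962, giving −½ ln(0.107962) = 1.112988.
1 − 2Q = 0.56936, giving −¼ ln(0.56936) = 0.140811.
d = 1.112988 + 0.140811 = 1.253799.

1.254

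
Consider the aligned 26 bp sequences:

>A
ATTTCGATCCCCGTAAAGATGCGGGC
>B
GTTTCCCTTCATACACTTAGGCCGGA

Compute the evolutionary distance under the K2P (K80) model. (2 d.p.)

0.95

Of 26 sites, 5 differences are transitions and 9 are transversions, so P = 5/26 ≈ 0.192308 and Q = 9/26 ≈ 0.346154.
Under the Kimura two-parameter model, d = −½ ln(1 − 2P − Q) − ¼ ln(1 − 2Q).
1 − 2P − Q = 0.26923, giving −½ ln(0.26923) = 0.656095.
1 − 2Q = 0.307692, giving −¼ ln(0.307692) = 0.294664.
d = 0.656095 + 0.294664 = 0.950759.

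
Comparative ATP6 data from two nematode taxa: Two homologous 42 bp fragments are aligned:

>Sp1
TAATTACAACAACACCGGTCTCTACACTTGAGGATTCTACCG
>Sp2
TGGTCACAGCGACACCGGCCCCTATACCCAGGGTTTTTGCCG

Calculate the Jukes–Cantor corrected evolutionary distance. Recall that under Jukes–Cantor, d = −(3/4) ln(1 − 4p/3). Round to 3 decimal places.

0.485

The sequences differ at 15 of 42 sites, so p = 15/42 ≈ 0.357143.
d = −(3/4) ln(1 − 4p/3) = −0.75 ln(1 − 0.476191) = −0.75 ln(0.523809)
  = −0.75 × (-0.646628) = 0.484971 substitutions/site.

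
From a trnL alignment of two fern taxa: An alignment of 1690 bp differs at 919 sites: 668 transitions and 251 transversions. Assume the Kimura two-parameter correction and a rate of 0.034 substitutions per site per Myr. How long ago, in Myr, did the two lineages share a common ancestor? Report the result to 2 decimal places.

P = 668/1690 ≈ 0.395266 and Q = 251/1690 ≈ 0.148521.
Under the Kimura two-parameter model, d = −½ ln(1 − 2P − Q) − ¼ ln(1 − 2Q).
1 − 2P − Q = 0.060947, giving −½ ln(0.060947) = 1.398875.
1 − 2Q = 0.702958, giving −¼ ln(0.702958) = 0.088115.
d = 1.398875 + 0.088115 = 1.486990.
Under a molecular clock d = 2μt, so t = d/(2μ) = 1.486990 / (2 × 0.034) = 21.87 Myr.

21.87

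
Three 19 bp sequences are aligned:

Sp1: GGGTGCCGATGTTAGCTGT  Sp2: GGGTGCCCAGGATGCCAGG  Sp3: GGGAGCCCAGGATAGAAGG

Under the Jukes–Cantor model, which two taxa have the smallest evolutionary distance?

Sp1–Sp2: 7/19 differ, p = 0.368, d = 0.507.
Sp1–Sp3: 7/19 differ, p = 0.368, d = 0.507.
Sp2–Sp3: 4/19 differ, p = 0.211, d = 0.247.
The smallest distance is between Sp2 and Sp3.

Sp2 and Sp3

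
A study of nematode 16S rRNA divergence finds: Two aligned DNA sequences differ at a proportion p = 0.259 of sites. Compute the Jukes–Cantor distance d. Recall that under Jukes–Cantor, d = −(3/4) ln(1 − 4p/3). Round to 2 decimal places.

0.32

d = −(3/4) ln(1 − 4p/3) = −0.75 ln(1 − 0.345333) = −0.75 ln(0.654667)
  = −0.75 × (-0.423629) = 0.317722 substitutions/site.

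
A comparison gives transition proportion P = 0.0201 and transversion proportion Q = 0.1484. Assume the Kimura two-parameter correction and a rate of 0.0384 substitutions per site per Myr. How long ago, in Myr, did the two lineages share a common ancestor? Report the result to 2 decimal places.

2.51

Under the Kimura two-parameter model, d = −½ ln(1 − 2P − Q) − ¼ ln(1 − 2Q).
1 − 2P − Q = 0.8114, giving −½ ln(0.8114) = 0.104497.
1 − 2Q = 0.7032, giving −¼ ln(0.7032) = 0.088028.
d = 0.104497 + 0.088028 = 0.192525.
Under a molecular clock d = 2μt, so t = d/(2μ) = 0.192525 / (2 × 0.0384) = 2.51 Myr.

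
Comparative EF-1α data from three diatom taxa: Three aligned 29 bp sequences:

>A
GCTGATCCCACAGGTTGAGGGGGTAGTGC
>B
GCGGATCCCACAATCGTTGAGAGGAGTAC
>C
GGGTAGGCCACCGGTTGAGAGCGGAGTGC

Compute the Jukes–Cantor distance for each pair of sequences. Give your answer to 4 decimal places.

A–B: 11/29 sites differ → p ≈ 0.37931, d = −0.75 ln(1 − 0.505747) = 0.528531 ≈ 0.5285.
A–C: 9/29 sites differ → p ≈ 0.310345, d = −0.75 ln(1 − 0.413793) = 0.400562 ≈ 0.4006.
B–C: 13/29 sites differ → p ≈ 0.448276, d = −0.75 ln(1 − 0.597701) = 0.682920 ≈ 0.6829.

d(A,B) = 0.5285, d(A,C) = 0.4006, d(B,C) = 0.6829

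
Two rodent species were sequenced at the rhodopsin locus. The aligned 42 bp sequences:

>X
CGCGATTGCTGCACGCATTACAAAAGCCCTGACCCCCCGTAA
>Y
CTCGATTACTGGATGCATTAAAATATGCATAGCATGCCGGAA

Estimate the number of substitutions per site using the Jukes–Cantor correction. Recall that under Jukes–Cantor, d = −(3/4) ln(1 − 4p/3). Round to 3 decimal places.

The sequences differ at 15 of 42 sites, so p = 15/42 ≈ 0.357143.
d = −(3/4) ln(1 − 4p/3) = −0.75 ln(1 − 0.476191) = −0.75 ln(0.523809)
  = −0.75 × (-0.646628) = 0.484971 substitutions/site.

0.485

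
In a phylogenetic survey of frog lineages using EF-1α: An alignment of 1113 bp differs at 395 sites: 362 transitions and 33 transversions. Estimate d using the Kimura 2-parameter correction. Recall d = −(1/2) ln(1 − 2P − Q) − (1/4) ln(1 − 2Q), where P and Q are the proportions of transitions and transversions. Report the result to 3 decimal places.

P = 362/1113 ≈ 0.325247 and Q = 33/1113 ≈ 0.02965.
Under the Kimura two-parameter model, d = −½ ln(1 − 2P − Q) − ¼ ln(1 − 2Q).
1 − 2P − Q = 0.319856, giving −½ ln(0.319856) = 0.569942.
1 − 2Q = 0.9407, giving −¼ ln(0.9407) = 0.015283.
d = 0.569942 + 0.015283 = 0.585225.

0.585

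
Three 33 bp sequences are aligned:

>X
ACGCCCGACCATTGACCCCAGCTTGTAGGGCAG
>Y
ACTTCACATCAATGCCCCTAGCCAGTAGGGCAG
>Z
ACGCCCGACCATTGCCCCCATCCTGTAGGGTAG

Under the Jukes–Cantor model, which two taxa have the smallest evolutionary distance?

X–Y: 10/33 differ, p = 0.303, d = 0.388.
X–Z: 4/33 differ, p = 0.121, d = 0.132.
Y–Z: 10/33 differ, p = 0.303, d = 0.388.
The smallest distance is between X and Z.

X and Z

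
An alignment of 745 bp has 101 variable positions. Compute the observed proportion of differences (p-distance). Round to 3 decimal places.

p = 101/745 = 0.135570… ≈ 0.136 (to 3 d.p.).

0.136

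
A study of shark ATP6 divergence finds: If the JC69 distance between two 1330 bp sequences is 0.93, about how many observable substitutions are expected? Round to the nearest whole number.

709

Invert JC69: p = (3/4)(1 − e^(−4d/3)) = 0.75 × (1 − e^(-1.24)) = 0.75 × (1 − 0.289384) = 0.532962.
Expected differing sites = pL ≈ 0.532962 × 1330 = 708.83946 ≈ 709.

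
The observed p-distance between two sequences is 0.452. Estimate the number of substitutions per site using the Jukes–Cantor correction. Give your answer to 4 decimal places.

0.6922

d = −(3/4) ln(1 − 4p/3) = −0.75 ln(1 − 0.602667) = −0.75 ln(0.397333)
  = −0.75 × (-0.922981) = 0.692236 substitutions/site.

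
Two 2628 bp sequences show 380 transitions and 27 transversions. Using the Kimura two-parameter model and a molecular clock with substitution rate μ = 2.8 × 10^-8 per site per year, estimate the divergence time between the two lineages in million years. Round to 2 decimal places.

3.27

P = 380/2628 ≈ 0.144597 and Q = 27/2628 ≈ 0.010274.
Under the Kimura two-parameter model, d = −½ ln(1 − 2P − Q) − ¼ ln(1 − 2Q).
1 − 2P − Q = 0.700532, giving −½ ln(0.700532) = 0.177958.
1 − 2Q = 0.979452, giving −¼ ln(0.979452) = 0.005191.
d = 0.177958 + 0.005191 = 0.183149.
Under a molecular clock d = 2μt, so t = d/(2μ) = 0.183149 / (2 × 2.8 × 10^-8) = 3.27 million years.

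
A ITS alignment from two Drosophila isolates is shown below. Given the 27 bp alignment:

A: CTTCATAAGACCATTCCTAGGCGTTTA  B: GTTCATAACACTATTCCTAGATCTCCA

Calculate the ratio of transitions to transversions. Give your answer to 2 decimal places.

Transitions are A↔G and C↔T; transversions are all other mismatches.
Transitions: 5. Transversions: 3.
R = 5/3 = 1.666666… ≈ 1.67 (to 2 d.p.).

1.67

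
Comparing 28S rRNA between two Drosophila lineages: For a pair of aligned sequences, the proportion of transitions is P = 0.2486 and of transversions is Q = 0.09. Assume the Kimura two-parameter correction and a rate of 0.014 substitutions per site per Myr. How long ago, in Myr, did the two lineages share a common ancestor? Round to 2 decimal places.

17.57

Under the Kimura two-parameter model, d = −½ ln(1 − 2P − Q) − ¼ ln(1 − 2Q).
1 − 2P − Q = 0.4128, giving −½ ln(0.4128) = 0.442396.
1 − 2Q = 0.82, giving −¼ ln(0.82) = 0.049613.
d = 0.442396 + 0.049613 = 0.492009.
Under a molecular clock d = 2μt, so t = d/(2μ) = 0.492009 / (2 × 0.014) = 17.57 Myr.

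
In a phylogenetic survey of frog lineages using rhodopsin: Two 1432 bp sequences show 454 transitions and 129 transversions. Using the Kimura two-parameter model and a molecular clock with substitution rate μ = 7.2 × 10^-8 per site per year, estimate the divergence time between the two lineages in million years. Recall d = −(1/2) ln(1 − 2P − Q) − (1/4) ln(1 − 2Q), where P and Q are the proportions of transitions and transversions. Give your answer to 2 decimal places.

4.82

P = 454/1432 ≈ 0.317039 and Q = 129/1432 ≈ 0.090084.
Under the Kimura two-parameter model, d = −½ ln(1 − 2P − Q) − ¼ ln(1 − 2Q).
1 − 2P − Q = 0.275838, giving −½ ln(0.275838) = 0.643971.
1 − 2Q = 0.819832, giving −¼ ln(0.819832) = 0.049664.
d = 0.643971 + 0.049664 = 0.693635.
Under a molecular clock d = 2μt, so t = d/(2μ) = 0.693635 / (2 × 7.2 × 10^-8) = 4.82 million years.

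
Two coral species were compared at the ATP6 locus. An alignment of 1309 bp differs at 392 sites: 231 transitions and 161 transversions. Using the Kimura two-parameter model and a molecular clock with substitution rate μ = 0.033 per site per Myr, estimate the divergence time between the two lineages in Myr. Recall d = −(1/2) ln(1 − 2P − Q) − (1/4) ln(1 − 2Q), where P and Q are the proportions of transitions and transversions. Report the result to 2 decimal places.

P = 231/1309 ≈ 0.176471 and Q = 161/1309 ≈ 0.122995.
Under the Kimura two-parameter model, d = −½ ln(1 − 2P − Q) − ¼ ln(1 − 2Q).
1 − 2P − Q = 0.524063, giving −½ ln(0.524063) = 0.323072.
1 − 2Q = 0.75401, giving −¼ ln(0.75401) = 0.070587.
d = 0.323072 + 0.070587 = 0.393659.
Under a molecular clock d = 2μt, so t = d/(2μ) = 0.393659 / (2 × 0.033) = 5.96 Myr.

5.96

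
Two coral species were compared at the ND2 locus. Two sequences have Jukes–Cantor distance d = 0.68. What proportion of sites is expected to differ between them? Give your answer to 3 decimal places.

0.447

p = (3/4)(1 − e^(−4d/3)) = 0.75 × (1 − e^(-0.906667)) = 0.75 × (1 − 0.403868) = 0.447099.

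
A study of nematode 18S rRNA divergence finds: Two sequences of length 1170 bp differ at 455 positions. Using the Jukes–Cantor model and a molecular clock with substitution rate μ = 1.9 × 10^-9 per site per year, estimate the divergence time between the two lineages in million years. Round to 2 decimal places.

144.25

p = 455/1170 ≈ 0.388889.
d = −(3/4) ln(1 − 4p/3) = −0.75 ln(1 − 0.518519) = −0.75 ln(0.481481)
  = −0.75 × (-0.730889) = 0.548167 substitutions/site.
Under a molecular clock d = 2μt, so t = d/(2μ) = 0.548167 / (2 × 1.9 × 10^-9) = 144.25 million years.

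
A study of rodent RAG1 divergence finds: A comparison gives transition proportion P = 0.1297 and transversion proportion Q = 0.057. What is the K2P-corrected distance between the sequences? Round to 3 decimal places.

Under the Kimura two-parameter model, d = −½ ln(1 − 2P − Q) − ¼ ln(1 − 2Q).
1 − 2P − Q = 0.6836, giving −½ ln(0.6836) = 0.190191.
1 − 2Q = 0.886, giving −¼ ln(0.886) = 0.030260.
d = 0.190191 + 0.030260 = 0.220451.

0.220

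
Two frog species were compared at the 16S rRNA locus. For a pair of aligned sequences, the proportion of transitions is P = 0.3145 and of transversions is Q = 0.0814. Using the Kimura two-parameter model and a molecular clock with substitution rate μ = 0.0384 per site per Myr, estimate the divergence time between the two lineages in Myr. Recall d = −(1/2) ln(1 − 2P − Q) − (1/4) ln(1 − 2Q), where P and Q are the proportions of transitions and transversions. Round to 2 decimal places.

Under the Kimura two-parameter model, d = −½ ln(1 − 2P − Q) − ¼ ln(1 − 2Q).
1 − 2P − Q = 0.2896, giving −½ ln(0.2896) = 0.619627.
1 − 2Q = 0.8372, giving −¼ ln(0.8372) = 0.044423.
d = 0.619627 + 0.044423 = 0.664050.
Under a molecular clock d = 2μt, so t = d/(2μ) = 0.664050 / (2 × 0.0384) = 8.65 Myr.

8.65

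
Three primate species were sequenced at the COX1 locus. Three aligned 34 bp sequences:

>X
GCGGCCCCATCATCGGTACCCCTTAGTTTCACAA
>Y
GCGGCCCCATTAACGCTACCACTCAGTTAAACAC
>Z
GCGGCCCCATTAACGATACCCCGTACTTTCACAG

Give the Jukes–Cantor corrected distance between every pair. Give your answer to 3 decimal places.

d(X,Y) = 0.282, d(X,Z) = 0.201, d(Y,Z) = 0.282

X–Y: 8/34 sites differ → p ≈ 0.235294, d = −0.75 ln(1 − 0.313725) = 0.282358 ≈ 0.282.
X–Z: 6/34 sites differ → p ≈ 0.176471, d = −0.75 ln(1 − 0.235295) = 0.201199 ≈ 0.201.
Y–Z: 8/34 sites differ → p ≈ 0.235294, d = −0.75 ln(1 − 0.313725) = 0.282358 ≈ 0.282.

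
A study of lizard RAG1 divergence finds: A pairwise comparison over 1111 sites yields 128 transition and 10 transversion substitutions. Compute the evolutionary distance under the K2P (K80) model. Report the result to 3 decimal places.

P = 128/1111 ≈ 0.115212 and Q = 10/1111 ≈ 0.009001.
Under the Kimura two-parameter model, d = −½ ln(1 − 2P − Q) − ¼ ln(1 − 2Q).
1 − 2P − Q = 0.760575, giving −½ ln(0.760575) = 0.136840.
1 − 2Q = 0.981998, giving −¼ ln(0.981998) = 0.004542.
d = 0.136840 + 0.004542 = 0.141382.

0.141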